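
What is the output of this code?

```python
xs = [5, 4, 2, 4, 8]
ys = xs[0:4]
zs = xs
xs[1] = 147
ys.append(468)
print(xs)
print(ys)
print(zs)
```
[5, 147, 2, 4, 8]
[5, 4, 2, 4, 468]
[5, 147, 2, 4, 8]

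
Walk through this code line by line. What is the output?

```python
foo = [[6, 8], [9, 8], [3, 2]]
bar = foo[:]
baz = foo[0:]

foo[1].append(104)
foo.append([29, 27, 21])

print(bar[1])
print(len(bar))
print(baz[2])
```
[9, 8, 104]
3
[3, 2]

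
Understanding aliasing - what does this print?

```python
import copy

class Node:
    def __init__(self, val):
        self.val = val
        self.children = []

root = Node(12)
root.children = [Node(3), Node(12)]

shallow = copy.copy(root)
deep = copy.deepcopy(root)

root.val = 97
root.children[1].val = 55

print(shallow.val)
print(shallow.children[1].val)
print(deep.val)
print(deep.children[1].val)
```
12
55
12
12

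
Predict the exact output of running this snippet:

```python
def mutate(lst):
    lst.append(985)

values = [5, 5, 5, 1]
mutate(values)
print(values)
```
[5, 5, 5, 1, 985]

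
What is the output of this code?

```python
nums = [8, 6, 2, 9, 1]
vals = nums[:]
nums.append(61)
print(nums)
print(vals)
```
[8, 6, 2, 9, 1, 61]
[8, 6, 2, 9, 1]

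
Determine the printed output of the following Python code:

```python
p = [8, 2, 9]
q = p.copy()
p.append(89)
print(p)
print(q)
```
[8, 2, 9, 89]
[8, 2, 9]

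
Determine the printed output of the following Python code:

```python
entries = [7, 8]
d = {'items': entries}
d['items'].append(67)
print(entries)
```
[7, 8, 67]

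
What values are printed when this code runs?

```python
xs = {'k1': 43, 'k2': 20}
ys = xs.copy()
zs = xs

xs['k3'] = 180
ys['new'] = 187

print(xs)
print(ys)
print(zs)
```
{'k1': 43, 'k2': 20, 'k3': 180}
{'k1': 43, 'k2': 20, 'new': 187}
{'k1': 43, 'k2': 20, 'k3': 180}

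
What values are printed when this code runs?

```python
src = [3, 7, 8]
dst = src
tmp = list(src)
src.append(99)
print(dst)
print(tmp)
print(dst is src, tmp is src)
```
[3, 7, 8, 99]
[3, 7, 8]
True False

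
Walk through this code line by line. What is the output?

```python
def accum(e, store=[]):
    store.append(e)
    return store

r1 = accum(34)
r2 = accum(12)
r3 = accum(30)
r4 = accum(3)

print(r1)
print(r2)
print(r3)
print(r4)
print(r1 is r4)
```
[34, 12, 30, 3]
[34, 12, 30, 3]
[34, 12, 30, 3]
[34, 12, 30, 3]
True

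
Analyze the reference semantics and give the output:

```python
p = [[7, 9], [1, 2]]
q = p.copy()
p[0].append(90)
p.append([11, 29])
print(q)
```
[[7, 9, 90], [1, 2]]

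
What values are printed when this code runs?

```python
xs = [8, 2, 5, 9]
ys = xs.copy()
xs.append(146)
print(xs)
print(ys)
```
[8, 2, 5, 9, 146]
[8, 2, 5, 9]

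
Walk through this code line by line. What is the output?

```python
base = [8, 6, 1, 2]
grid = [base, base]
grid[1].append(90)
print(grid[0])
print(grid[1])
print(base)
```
[8, 6, 1, 2, 90]
[8, 6, 1, 2, 90]
[8, 6, 1, 2, 90]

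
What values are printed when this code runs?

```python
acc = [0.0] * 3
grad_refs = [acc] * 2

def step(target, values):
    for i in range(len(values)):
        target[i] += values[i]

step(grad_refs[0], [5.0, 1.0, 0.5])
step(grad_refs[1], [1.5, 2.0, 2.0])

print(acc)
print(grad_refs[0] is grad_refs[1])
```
[6.5, 3.0, 2.5]
True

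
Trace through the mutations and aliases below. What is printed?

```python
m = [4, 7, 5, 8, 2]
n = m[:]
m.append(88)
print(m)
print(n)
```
[4, 7, 5, 8, 2, 88]
[4, 7, 5, 8, 2]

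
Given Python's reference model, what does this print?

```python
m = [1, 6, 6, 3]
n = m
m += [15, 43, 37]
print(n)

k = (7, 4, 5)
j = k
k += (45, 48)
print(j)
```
[1, 6, 6, 3, 15, 43, 37]
(7, 4, 5)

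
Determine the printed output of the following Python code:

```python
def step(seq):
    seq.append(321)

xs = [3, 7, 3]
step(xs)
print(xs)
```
[3, 7, 3, 321]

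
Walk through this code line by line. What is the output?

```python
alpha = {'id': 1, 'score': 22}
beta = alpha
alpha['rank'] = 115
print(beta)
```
{'id': 1, 'score': 22, 'rank': 115}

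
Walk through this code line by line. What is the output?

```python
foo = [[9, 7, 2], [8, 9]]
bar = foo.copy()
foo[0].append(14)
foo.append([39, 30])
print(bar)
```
[[9, 7, 2, 14], [8, 9]]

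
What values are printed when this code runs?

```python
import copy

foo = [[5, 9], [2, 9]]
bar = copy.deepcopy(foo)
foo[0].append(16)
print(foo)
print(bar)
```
[[5, 9, 16], [2, 9]]
[[5, 9], [2, 9]]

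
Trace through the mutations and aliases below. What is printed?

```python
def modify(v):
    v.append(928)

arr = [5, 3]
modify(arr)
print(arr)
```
[5, 3, 928]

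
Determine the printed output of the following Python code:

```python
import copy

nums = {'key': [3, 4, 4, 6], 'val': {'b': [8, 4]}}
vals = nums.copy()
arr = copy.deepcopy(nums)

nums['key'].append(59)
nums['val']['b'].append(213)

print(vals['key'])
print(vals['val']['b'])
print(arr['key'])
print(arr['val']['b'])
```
[3, 4, 4, 6, 59]
[8, 4, 213]
[3, 4, 4, 6]
[8, 4]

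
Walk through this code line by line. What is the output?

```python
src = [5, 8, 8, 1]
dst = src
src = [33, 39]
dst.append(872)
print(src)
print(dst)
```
[33, 39]
[5, 8, 8, 1, 872]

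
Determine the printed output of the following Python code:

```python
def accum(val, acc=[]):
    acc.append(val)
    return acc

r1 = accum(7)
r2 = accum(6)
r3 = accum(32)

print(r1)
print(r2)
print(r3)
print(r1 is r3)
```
[7, 6, 32]
[7, 6, 32]
[7, 6, 32]
True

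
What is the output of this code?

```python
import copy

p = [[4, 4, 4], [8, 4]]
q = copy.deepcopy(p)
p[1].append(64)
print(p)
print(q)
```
[[4, 4, 4], [8, 4, 64]]
[[4, 4, 4], [8, 4]]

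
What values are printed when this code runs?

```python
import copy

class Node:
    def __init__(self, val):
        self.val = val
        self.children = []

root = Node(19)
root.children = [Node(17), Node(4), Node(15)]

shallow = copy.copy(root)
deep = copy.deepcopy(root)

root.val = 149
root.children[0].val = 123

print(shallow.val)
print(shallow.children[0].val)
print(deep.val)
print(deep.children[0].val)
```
19
123
19
17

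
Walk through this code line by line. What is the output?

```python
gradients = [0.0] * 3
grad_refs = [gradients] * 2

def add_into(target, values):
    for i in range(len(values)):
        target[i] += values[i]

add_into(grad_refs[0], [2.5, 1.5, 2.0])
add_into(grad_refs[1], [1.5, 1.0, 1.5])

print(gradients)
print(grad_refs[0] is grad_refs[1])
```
[4.0, 2.5, 3.5]
True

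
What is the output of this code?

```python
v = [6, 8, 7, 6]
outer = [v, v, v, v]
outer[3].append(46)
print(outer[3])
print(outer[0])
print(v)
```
[6, 8, 7, 6, 46]
[6, 8, 7, 6, 46]
[6, 8, 7, 6, 46]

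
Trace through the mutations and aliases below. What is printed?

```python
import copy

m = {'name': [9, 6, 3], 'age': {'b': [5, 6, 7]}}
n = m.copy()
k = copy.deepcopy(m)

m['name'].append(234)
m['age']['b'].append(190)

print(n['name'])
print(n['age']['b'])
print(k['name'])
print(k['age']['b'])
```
[9, 6, 3, 234]
[5, 6, 7, 190]
[9, 6, 3]
[5, 6, 7]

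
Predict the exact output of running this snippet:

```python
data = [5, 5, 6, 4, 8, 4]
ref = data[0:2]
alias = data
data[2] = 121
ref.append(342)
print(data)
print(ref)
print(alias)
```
[5, 5, 121, 4, 8, 4]
[5, 5, 342]
[5, 5, 121, 4, 8, 4]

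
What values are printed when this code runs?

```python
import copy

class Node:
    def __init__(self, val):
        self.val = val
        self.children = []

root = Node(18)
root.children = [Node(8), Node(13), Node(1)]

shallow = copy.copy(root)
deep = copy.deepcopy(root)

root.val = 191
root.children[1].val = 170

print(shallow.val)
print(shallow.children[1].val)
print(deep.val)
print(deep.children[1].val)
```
18
170
18
13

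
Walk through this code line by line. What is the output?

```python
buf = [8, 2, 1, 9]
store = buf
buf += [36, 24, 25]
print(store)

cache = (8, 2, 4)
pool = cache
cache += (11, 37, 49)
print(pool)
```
[8, 2, 1, 9, 36, 24, 25]
(8, 2, 4)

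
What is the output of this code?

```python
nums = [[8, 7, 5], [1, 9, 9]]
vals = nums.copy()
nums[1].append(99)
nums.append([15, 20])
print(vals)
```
[[8, 7, 5], [1, 9, 9, 99]]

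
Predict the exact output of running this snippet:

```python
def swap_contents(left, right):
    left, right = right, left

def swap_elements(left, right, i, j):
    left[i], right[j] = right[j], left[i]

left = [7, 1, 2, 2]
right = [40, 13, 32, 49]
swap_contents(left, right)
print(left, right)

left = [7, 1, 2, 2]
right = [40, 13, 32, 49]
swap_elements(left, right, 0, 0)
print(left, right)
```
[7, 1, 2, 2] [40, 13, 32, 49]
[40, 1, 2, 2] [7, 13, 32, 49]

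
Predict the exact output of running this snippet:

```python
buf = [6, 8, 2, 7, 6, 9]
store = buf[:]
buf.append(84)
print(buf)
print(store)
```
[6, 8, 2, 7, 6, 9, 84]
[6, 8, 2, 7, 6, 9]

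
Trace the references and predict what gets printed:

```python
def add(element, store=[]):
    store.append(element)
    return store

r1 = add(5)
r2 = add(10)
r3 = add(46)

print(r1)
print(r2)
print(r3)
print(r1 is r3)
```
[5, 10, 46]
[5, 10, 46]
[5, 10, 46]
True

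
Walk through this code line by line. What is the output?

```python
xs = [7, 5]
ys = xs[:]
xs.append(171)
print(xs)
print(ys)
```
[7, 5, 171]
[7, 5]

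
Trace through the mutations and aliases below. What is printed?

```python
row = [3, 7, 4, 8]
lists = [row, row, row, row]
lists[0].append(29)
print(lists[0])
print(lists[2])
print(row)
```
[3, 7, 4, 8, 29]
[3, 7, 4, 8, 29]
[3, 7, 4, 8, 29]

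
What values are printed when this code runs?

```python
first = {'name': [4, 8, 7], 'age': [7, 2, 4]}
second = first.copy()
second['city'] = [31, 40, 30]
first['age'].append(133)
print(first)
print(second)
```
{'name': [4, 8, 7], 'age': [7, 2, 4, 133]}
{'name': [4, 8, 7], 'age': [7, 2, 4, 133], 'city': [31, 40, 30]}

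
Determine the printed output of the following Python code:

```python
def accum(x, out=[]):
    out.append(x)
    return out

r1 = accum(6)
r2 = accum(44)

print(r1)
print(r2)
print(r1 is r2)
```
[6, 44]
[6, 44]
True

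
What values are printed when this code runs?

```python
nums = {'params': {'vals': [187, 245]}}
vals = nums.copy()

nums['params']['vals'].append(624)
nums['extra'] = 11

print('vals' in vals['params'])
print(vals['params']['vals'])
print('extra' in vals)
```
True
[187, 245, 624]
False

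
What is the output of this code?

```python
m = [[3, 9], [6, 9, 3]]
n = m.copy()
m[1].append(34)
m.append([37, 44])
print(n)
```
[[3, 9], [6, 9, 3, 34]]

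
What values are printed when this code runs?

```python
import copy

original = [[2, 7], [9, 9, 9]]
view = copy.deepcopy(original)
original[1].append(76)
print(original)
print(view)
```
[[2, 7], [9, 9, 9, 76]]
[[2, 7], [9, 9, 9]]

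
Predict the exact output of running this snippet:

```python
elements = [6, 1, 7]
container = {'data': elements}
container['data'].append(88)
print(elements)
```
[6, 1, 7, 88]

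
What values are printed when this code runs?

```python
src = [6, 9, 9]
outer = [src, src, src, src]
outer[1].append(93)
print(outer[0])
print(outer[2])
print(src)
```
[6, 9, 9, 93]
[6, 9, 9, 93]
[6, 9, 9, 93]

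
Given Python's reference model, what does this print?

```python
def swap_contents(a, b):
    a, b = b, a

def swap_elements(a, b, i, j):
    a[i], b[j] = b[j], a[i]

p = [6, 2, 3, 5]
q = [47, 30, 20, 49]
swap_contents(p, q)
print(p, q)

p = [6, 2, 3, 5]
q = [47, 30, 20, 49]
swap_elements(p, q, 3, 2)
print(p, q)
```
[6, 2, 3, 5] [47, 30, 20, 49]
[6, 2, 3, 20] [47, 30, 5, 49]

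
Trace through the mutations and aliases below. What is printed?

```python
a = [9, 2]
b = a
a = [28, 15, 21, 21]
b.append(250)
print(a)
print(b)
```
[28, 15, 21, 21]
[9, 2, 250]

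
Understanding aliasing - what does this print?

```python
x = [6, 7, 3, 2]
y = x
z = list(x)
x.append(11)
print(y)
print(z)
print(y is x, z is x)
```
[6, 7, 3, 2, 11]
[6, 7, 3, 2]
True False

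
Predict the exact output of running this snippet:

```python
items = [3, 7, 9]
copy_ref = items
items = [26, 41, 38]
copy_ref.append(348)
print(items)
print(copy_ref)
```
[26, 41, 38]
[3, 7, 9, 348]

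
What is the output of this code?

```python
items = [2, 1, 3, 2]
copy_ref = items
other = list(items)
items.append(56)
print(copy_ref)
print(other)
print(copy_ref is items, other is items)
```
[2, 1, 3, 2, 56]
[2, 1, 3, 2]
True False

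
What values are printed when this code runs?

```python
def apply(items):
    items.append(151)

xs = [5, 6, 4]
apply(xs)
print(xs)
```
[5, 6, 4, 151]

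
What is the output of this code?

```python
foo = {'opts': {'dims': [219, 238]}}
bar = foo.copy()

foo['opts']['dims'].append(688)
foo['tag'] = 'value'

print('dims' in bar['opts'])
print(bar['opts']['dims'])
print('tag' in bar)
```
True
[219, 238, 688]
False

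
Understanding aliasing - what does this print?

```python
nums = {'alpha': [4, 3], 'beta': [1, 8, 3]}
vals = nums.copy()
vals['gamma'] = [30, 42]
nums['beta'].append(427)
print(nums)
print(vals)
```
{'alpha': [4, 3], 'beta': [1, 8, 3, 427]}
{'alpha': [4, 3], 'beta': [1, 8, 3, 427], 'gamma': [30, 42]}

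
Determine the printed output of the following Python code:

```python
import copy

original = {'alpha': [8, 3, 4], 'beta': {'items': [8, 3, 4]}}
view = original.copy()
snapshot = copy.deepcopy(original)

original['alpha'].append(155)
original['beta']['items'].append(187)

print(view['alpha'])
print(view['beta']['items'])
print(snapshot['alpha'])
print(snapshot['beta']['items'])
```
[8, 3, 4, 155]
[8, 3, 4, 187]
[8, 3, 4]
[8, 3, 4]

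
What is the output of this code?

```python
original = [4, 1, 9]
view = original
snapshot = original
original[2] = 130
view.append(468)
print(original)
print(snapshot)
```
[4, 1, 130, 468]
[4, 1, 130, 468]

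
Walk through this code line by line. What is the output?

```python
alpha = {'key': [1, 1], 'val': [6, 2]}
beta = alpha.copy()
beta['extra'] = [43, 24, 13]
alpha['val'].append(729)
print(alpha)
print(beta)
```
{'key': [1, 1], 'val': [6, 2, 729]}
{'key': [1, 1], 'val': [6, 2, 729], 'extra': [43, 24, 13]}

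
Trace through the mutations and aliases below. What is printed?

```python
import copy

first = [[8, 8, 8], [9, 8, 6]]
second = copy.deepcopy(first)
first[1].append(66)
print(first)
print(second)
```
[[8, 8, 8], [9, 8, 6, 66]]
[[8, 8, 8], [9, 8, 6]]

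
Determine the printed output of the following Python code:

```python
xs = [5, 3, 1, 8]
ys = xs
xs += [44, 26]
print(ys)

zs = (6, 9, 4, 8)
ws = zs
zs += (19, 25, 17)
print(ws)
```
[5, 3, 1, 8, 44, 26]
(6, 9, 4, 8)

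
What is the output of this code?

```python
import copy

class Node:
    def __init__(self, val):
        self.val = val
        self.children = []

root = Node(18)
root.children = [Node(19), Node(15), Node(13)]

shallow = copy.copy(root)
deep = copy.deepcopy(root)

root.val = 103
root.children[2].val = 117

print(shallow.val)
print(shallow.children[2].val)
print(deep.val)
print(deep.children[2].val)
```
18
117
18
13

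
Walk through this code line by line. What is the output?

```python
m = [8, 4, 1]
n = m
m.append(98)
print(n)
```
[8, 4, 1, 98]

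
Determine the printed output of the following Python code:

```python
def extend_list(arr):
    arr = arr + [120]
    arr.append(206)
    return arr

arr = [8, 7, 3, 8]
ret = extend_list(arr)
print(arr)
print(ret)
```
[8, 7, 3, 8]
[8, 7, 3, 8, 120, 206]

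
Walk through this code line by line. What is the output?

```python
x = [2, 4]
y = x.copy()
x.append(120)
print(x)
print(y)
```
[2, 4, 120]
[2, 4]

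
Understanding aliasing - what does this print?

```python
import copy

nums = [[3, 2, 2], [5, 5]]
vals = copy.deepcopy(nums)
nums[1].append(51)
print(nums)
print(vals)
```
[[3, 2, 2], [5, 5, 51]]
[[3, 2, 2], [5, 5]]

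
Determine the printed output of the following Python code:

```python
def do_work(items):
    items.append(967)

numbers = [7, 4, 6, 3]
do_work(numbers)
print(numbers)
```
[7, 4, 6, 3, 967]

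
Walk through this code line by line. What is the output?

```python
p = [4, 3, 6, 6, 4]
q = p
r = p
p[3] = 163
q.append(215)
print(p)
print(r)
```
[4, 3, 6, 163, 4, 215]
[4, 3, 6, 163, 4, 215]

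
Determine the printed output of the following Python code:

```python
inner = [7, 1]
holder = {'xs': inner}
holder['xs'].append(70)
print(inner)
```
[7, 1, 70]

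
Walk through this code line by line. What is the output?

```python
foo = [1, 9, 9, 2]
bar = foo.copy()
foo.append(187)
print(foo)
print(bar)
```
[1, 9, 9, 2, 187]
[1, 9, 9, 2]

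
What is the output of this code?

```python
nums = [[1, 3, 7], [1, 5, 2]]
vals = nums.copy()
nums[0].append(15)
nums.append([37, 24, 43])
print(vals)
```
[[1, 3, 7, 15], [1, 5, 2]]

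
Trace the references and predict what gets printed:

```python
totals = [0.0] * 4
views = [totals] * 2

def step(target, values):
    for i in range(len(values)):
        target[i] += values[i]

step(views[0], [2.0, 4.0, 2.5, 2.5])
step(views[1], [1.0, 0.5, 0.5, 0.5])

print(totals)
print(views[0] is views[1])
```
[3.0, 4.5, 3.0, 3.0]
True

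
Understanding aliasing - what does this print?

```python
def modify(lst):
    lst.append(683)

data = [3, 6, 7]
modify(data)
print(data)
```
[3, 6, 7, 683]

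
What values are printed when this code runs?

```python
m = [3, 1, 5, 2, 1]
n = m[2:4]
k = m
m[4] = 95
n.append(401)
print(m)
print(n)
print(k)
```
[3, 1, 5, 2, 95]
[5, 2, 401]
[3, 1, 5, 2, 95]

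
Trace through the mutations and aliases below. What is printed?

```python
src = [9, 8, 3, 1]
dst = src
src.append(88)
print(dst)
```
[9, 8, 3, 1, 88]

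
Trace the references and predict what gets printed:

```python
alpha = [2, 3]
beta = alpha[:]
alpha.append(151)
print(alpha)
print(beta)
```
[2, 3, 151]
[2, 3]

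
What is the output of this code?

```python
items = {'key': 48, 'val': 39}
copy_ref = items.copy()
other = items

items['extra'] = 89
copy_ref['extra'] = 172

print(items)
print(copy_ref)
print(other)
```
{'key': 48, 'val': 39, 'extra': 89}
{'key': 48, 'val': 39, 'extra': 172}
{'key': 48, 'val': 39, 'extra': 89}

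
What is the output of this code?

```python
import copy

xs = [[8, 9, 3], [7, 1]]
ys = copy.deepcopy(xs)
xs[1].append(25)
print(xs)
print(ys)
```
[[8, 9, 3], [7, 1, 25]]
[[8, 9, 3], [7, 1]]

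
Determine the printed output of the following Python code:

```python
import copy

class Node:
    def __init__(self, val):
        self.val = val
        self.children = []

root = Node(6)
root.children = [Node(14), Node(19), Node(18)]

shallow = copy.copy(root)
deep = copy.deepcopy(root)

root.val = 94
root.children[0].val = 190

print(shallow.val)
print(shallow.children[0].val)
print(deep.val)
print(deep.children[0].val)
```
6
190
6
14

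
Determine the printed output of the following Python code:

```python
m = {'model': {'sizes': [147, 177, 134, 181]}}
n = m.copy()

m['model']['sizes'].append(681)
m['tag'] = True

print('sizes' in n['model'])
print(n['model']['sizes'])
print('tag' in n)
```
True
[147, 177, 134, 181, 681]
False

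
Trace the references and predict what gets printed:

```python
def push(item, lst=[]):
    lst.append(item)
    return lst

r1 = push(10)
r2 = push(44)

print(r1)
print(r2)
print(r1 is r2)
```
[10, 44]
[10, 44]
True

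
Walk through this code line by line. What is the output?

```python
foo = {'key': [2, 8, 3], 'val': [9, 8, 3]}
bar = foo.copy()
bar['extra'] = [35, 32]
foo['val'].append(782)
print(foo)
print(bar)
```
{'key': [2, 8, 3], 'val': [9, 8, 3, 782]}
{'key': [2, 8, 3], 'val': [9, 8, 3, 782], 'extra': [35, 32]}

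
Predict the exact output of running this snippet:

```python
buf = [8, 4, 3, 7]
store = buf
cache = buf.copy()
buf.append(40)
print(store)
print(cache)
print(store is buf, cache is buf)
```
[8, 4, 3, 7, 40]
[8, 4, 3, 7]
True False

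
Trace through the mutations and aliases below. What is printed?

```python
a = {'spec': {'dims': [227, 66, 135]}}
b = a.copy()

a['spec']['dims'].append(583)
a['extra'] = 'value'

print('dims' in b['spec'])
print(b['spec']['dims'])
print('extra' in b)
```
True
[227, 66, 135, 583]
False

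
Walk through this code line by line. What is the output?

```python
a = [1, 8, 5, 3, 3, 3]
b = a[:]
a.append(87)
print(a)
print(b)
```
[1, 8, 5, 3, 3, 3, 87]
[1, 8, 5, 3, 3, 3]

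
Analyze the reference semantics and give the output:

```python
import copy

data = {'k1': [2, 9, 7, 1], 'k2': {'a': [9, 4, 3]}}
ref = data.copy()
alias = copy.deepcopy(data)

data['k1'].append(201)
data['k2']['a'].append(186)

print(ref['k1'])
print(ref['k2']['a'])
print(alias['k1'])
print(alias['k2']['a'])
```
[2, 9, 7, 1, 201]
[9, 4, 3, 186]
[2, 9, 7, 1]
[9, 4, 3]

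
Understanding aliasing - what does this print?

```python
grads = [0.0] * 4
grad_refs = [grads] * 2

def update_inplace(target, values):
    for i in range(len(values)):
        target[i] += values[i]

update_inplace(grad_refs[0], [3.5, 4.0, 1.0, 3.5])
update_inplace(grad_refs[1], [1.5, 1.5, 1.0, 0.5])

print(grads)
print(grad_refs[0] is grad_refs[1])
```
[5.0, 5.5, 2.0, 4.0]
True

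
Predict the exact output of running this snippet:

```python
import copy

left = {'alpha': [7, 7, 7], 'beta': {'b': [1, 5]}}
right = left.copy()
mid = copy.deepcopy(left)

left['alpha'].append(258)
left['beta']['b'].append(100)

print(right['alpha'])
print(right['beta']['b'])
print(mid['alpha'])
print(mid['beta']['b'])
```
[7, 7, 7, 258]
[1, 5, 100]
[7, 7, 7]
[1, 5]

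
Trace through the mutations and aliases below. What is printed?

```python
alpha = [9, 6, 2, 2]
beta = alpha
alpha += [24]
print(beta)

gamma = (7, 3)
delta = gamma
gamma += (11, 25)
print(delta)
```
[9, 6, 2, 2, 24]
(7, 3)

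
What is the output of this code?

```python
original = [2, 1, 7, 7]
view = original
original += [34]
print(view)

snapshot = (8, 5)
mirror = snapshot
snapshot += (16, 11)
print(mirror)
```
[2, 1, 7, 7, 34]
(8, 5)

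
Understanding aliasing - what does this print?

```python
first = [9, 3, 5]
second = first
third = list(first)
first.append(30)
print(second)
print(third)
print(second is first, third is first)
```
[9, 3, 5, 30]
[9, 3, 5]
True False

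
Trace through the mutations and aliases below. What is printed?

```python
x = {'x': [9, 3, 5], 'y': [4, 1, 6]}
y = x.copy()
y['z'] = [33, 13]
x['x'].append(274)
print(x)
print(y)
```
{'x': [9, 3, 5, 274], 'y': [4, 1, 6]}
{'x': [9, 3, 5, 274], 'y': [4, 1, 6], 'z': [33, 13]}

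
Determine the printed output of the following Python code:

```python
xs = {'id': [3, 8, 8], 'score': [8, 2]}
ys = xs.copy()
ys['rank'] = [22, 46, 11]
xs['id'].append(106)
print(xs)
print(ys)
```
{'id': [3, 8, 8, 106], 'score': [8, 2]}
{'id': [3, 8, 8, 106], 'score': [8, 2], 'rank': [22, 46, 11]}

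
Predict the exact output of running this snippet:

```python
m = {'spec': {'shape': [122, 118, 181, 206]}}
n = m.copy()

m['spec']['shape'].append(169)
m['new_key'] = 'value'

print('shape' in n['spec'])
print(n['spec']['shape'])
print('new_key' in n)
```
True
[122, 118, 181, 206, 169]
False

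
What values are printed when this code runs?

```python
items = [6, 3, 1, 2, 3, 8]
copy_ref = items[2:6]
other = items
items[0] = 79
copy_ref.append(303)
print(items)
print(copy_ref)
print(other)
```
[79, 3, 1, 2, 3, 8]
[1, 2, 3, 8, 303]
[79, 3, 1, 2, 3, 8]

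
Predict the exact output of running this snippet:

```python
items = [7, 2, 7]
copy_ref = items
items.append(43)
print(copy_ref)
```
[7, 2, 7, 43]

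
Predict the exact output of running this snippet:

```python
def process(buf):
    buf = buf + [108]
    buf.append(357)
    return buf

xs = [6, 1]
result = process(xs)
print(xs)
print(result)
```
[6, 1]
[6, 1, 108, 357]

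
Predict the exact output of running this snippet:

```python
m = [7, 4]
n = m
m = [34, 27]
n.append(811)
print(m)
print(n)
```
[34, 27]
[7, 4, 811]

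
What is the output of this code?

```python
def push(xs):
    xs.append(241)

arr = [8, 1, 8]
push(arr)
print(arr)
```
[8, 1, 8, 241]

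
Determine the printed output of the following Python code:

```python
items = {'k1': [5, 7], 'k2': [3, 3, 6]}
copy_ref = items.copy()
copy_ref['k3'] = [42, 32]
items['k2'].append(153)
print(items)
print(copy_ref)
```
{'k1': [5, 7], 'k2': [3, 3, 6, 153]}
{'k1': [5, 7], 'k2': [3, 3, 6, 153], 'k3': [42, 32]}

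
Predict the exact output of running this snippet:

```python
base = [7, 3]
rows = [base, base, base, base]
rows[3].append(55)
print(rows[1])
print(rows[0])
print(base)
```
[7, 3, 55]
[7, 3, 55]
[7, 3, 55]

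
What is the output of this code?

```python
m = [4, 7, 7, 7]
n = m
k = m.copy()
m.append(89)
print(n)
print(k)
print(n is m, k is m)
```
[4, 7, 7, 7, 89]
[4, 7, 7, 7]
True False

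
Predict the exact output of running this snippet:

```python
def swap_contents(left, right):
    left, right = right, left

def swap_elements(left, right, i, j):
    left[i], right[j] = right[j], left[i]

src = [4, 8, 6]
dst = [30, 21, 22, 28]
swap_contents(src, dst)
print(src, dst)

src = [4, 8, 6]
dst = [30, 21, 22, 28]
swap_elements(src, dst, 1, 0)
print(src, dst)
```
[4, 8, 6] [30, 21, 22, 28]
[4, 30, 6] [8, 21, 22, 28]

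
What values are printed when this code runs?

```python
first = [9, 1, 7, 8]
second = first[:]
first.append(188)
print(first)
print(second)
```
[9, 1, 7, 8, 188]
[9, 1, 7, 8]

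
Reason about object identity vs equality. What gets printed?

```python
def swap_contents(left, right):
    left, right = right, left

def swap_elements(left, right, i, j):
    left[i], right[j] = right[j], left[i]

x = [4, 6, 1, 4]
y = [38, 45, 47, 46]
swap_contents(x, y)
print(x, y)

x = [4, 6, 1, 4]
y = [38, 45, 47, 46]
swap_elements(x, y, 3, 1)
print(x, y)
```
[4, 6, 1, 4] [38, 45, 47, 46]
[4, 6, 1, 45] [38, 4, 47, 46]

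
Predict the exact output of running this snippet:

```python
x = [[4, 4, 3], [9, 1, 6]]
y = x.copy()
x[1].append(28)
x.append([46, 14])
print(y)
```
[[4, 4, 3], [9, 1, 6, 28]]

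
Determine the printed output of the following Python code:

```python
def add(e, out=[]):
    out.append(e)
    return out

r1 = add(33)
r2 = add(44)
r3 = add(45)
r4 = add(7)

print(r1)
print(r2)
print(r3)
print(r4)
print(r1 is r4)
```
[33, 44, 45, 7]
[33, 44, 45, 7]
[33, 44, 45, 7]
[33, 44, 45, 7]
True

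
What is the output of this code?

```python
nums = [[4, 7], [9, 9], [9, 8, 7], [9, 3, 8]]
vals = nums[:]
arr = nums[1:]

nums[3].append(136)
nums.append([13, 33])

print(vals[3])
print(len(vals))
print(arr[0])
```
[9, 3, 8, 136]
4
[9, 9]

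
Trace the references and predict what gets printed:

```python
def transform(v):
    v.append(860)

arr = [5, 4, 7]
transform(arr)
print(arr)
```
[5, 4, 7, 860]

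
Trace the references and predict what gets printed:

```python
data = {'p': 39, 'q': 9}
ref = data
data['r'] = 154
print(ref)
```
{'p': 39, 'q': 9, 'r': 154}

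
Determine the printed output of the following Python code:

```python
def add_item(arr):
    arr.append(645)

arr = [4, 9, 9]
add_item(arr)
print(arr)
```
[4, 9, 9, 645]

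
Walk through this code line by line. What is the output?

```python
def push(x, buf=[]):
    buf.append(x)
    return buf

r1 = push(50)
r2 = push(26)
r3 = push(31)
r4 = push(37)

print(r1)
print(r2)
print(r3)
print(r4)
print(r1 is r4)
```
[50, 26, 31, 37]
[50, 26, 31, 37]
[50, 26, 31, 37]
[50, 26, 31, 37]
True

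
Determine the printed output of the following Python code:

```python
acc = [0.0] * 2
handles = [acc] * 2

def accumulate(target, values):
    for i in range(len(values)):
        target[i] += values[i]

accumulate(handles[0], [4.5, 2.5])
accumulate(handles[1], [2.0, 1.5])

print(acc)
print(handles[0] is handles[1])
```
[6.5, 4.0]
True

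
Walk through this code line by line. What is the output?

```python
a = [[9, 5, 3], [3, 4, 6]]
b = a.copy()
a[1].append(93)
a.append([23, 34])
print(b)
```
[[9, 5, 3], [3, 4, 6, 93]]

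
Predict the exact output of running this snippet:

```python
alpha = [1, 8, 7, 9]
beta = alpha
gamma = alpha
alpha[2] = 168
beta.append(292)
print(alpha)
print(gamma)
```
[1, 8, 168, 9, 292]
[1, 8, 168, 9, 292]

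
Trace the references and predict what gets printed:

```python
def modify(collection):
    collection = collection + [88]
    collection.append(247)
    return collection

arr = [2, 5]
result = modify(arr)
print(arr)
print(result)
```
[2, 5]
[2, 5, 88, 247]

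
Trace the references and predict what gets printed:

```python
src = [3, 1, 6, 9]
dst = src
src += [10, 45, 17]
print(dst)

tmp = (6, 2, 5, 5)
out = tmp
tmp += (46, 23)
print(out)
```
[3, 1, 6, 9, 10, 45, 17]
(6, 2, 5, 5)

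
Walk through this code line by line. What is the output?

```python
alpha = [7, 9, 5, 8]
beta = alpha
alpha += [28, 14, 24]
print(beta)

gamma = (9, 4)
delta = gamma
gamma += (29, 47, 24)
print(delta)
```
[7, 9, 5, 8, 28, 14, 24]
(9, 4)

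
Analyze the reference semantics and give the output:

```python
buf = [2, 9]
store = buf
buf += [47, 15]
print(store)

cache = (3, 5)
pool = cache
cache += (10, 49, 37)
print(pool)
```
[2, 9, 47, 15]
(3, 5)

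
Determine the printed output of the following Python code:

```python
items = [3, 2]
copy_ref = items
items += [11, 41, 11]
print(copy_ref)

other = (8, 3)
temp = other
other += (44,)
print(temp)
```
[3, 2, 11, 41, 11]
(8, 3)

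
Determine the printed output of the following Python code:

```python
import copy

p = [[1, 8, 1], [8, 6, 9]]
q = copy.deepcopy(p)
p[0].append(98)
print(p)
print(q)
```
[[1, 8, 1, 98], [8, 6, 9]]
[[1, 8, 1], [8, 6, 9]]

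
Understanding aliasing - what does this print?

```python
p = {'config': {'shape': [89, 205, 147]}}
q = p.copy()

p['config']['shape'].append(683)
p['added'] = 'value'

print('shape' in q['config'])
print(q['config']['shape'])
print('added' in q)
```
True
[89, 205, 147, 683]
False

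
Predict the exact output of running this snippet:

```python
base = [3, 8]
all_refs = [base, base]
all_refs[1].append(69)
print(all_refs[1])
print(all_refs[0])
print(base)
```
[3, 8, 69]
[3, 8, 69]
[3, 8, 69]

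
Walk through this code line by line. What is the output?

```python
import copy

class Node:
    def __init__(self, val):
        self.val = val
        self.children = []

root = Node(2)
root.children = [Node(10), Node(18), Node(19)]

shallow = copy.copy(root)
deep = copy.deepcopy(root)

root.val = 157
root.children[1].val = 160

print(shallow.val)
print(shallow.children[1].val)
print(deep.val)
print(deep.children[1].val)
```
2
160
2
18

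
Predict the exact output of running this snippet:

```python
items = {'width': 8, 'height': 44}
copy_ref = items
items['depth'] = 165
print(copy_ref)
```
{'width': 8, 'height': 44, 'depth': 165}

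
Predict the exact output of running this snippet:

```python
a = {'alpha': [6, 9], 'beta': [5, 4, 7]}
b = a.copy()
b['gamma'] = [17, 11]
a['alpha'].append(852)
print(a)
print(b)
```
{'alpha': [6, 9, 852], 'beta': [5, 4, 7]}
{'alpha': [6, 9, 852], 'beta': [5, 4, 7], 'gamma': [17, 11]}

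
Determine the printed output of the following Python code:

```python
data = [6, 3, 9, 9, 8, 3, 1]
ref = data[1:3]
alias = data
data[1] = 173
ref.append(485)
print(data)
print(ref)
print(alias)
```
[6, 173, 9, 9, 8, 3, 1]
[3, 9, 485]
[6, 173, 9, 9, 8, 3, 1]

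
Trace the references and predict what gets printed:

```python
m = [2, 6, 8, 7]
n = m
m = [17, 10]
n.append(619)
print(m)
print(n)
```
[17, 10]
[2, 6, 8, 7, 619]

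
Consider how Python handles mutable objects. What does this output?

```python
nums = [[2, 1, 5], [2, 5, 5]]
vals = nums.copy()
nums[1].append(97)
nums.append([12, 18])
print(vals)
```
[[2, 1, 5], [2, 5, 5, 97]]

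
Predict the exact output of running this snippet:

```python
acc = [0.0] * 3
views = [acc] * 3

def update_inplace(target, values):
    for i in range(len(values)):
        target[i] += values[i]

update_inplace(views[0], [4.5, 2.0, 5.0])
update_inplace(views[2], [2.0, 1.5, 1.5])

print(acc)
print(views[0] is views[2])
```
[6.5, 3.5, 6.5]
True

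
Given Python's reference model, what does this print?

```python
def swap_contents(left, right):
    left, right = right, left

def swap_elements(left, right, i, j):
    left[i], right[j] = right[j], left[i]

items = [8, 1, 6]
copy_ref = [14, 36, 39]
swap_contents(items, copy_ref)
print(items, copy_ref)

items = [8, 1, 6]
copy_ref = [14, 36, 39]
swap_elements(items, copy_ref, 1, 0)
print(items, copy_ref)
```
[8, 1, 6] [14, 36, 39]
[8, 14, 6] [1, 36, 39]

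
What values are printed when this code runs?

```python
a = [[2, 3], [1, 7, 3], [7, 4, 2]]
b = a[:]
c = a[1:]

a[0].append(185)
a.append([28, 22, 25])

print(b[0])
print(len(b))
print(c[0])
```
[2, 3, 185]
3
[1, 7, 3]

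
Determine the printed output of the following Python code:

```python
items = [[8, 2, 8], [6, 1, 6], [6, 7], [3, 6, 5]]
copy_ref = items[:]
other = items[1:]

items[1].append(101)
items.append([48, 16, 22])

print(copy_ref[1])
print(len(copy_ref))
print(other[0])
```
[6, 1, 6, 101]
4
[6, 1, 6, 101]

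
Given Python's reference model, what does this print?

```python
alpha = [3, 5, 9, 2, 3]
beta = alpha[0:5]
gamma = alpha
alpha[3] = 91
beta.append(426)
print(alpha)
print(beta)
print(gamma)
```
[3, 5, 9, 91, 3]
[3, 5, 9, 2, 3, 426]
[3, 5, 9, 91, 3]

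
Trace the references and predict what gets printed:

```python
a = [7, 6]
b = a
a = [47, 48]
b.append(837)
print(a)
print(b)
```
[47, 48]
[7, 6, 837]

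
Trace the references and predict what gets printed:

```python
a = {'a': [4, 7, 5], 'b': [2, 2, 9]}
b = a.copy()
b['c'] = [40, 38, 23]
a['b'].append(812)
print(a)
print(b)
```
{'a': [4, 7, 5], 'b': [2, 2, 9, 812]}
{'a': [4, 7, 5], 'b': [2, 2, 9, 812], 'c': [40, 38, 23]}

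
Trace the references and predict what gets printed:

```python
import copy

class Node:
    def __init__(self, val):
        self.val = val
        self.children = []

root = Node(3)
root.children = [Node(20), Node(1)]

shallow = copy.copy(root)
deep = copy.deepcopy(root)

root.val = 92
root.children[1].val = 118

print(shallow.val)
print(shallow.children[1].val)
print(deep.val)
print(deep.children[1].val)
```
3
118
3
1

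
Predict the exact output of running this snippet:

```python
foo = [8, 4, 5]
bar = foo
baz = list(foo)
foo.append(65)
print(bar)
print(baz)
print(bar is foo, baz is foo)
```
[8, 4, 5, 65]
[8, 4, 5]
True False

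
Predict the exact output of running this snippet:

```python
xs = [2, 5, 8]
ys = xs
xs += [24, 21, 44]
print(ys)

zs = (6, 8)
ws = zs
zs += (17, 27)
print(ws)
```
[2, 5, 8, 24, 21, 44]
(6, 8)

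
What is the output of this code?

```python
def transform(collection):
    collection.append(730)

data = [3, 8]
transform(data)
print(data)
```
[3, 8, 730]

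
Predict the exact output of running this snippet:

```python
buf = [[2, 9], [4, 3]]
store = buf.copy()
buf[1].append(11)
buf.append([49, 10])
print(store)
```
[[2, 9], [4, 3, 11]]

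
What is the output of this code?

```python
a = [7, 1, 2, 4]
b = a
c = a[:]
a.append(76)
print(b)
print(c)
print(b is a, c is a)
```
[7, 1, 2, 4, 76]
[7, 1, 2, 4]
True False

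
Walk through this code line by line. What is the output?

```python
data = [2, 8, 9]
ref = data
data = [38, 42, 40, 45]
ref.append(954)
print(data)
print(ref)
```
[38, 42, 40, 45]
[2, 8, 9, 954]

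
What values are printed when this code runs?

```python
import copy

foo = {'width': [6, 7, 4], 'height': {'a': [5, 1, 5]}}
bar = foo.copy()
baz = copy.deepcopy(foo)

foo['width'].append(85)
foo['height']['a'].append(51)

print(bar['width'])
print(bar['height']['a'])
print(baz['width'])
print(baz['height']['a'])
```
[6, 7, 4, 85]
[5, 1, 5, 51]
[6, 7, 4]
[5, 1, 5]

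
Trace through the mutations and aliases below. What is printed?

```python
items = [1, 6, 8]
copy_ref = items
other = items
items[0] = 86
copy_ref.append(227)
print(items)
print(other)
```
[86, 6, 8, 227]
[86, 6, 8, 227]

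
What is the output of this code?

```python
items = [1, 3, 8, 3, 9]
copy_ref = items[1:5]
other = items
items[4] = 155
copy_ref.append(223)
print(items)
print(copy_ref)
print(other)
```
[1, 3, 8, 3, 155]
[3, 8, 3, 9, 223]
[1, 3, 8, 3, 155]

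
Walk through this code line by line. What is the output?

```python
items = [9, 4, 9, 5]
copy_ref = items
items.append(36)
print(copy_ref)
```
[9, 4, 9, 5, 36]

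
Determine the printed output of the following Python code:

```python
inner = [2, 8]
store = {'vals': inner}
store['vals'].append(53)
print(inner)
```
[2, 8, 53]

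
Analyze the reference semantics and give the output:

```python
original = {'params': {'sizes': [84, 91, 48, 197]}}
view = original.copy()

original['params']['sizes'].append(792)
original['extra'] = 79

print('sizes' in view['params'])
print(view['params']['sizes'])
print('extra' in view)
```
True
[84, 91, 48, 197, 792]
False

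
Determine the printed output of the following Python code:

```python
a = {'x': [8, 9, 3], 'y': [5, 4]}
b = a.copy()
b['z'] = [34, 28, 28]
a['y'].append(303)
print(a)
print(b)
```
{'x': [8, 9, 3], 'y': [5, 4, 303]}
{'x': [8, 9, 3], 'y': [5, 4, 303], 'z': [34, 28, 28]}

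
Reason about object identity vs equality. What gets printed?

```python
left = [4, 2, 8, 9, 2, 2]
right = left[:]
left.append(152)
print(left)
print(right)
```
[4, 2, 8, 9, 2, 2, 152]
[4, 2, 8, 9, 2, 2]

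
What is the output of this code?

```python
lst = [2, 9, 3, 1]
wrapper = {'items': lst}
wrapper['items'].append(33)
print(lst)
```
[2, 9, 3, 1, 33]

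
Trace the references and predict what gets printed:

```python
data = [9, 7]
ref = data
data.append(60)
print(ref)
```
[9, 7, 60]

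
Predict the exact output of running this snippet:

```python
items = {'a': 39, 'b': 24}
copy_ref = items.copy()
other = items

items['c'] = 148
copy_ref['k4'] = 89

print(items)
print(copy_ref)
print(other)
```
{'a': 39, 'b': 24, 'c': 148}
{'a': 39, 'b': 24, 'k4': 89}
{'a': 39, 'b': 24, 'c': 148}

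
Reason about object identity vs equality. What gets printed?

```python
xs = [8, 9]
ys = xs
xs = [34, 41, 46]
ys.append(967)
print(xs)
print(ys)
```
[34, 41, 46]
[8, 9, 967]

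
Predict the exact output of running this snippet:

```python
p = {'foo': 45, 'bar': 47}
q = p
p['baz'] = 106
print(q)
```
{'foo': 45, 'bar': 47, 'baz': 106}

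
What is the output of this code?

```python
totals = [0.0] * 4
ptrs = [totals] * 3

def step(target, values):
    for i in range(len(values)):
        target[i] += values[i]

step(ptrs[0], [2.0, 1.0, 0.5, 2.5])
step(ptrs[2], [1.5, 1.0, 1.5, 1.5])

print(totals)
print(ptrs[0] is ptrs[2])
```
[3.5, 2.0, 2.0, 4.0]
True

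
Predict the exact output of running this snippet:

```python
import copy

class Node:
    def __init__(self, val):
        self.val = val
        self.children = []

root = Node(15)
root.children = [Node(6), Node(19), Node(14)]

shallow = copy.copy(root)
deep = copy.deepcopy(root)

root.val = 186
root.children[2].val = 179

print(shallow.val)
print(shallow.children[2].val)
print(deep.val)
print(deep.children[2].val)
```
15
179
15
14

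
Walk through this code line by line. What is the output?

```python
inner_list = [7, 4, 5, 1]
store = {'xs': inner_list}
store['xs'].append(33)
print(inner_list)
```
[7, 4, 5, 1, 33]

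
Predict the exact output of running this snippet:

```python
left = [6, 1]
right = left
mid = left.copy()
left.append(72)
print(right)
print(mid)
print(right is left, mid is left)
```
[6, 1, 72]
[6, 1]
True False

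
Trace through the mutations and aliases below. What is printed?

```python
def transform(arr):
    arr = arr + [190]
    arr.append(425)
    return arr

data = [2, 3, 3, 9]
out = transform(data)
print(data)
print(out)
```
[2, 3, 3, 9]
[2, 3, 3, 9, 190, 425]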